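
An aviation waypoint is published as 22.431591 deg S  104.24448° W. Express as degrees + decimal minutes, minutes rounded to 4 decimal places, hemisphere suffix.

Latitude: fractional part 0.431591 → 25.895460 minutes
Longitude: 104° + 0.244480 × 60 = 104° 14.668800′

22° 25.8955′ S, 104° 14.6688′ W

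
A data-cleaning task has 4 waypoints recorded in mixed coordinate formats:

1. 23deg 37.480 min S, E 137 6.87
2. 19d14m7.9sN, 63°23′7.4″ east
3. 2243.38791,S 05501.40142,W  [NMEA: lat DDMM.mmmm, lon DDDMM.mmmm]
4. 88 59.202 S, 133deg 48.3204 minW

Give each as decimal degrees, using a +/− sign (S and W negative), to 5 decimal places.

Point 1:
  Lat: 23 + 37.48/60 = 23.624667
  hemisphere S, so the sign is −
  Lon: 6.87′ = 0.114500°; total 137.114500
  E → positive
Point 2:
  Latitude: 19° + 14/60 + 7.9/3600 = 19 + 0.233333 + 0.002194 = 19.235528
  N ⇒ keep positive
  Longitude: 63° + 23/60 + 7.4/3600 = 63 + 0.383333 + 0.002056 = 63.385389
  E → positive
Point 3:
  φ: split at 2 digits → 22° and 43.38791′; 22 + 43.38791/60 = 22.723132
  S → negative
  Longitude: split at 3 digits → 055° and 1.40142′; 55 + 1.40142/60 = 55.023357
  W ⇒ negate
Point 4:
  Latitude: 59.202′ = 0.986700°; total 88.986700
  S → negative
  Longitude: 48.3204′ = 0.805340°; total 133.805340
  hemisphere W, so the sign is −

1. -23.62467, 137.11450
2. 19.23553, 63.38539
3. -22.72313, -55.02336
4. -88.98670, -133.80534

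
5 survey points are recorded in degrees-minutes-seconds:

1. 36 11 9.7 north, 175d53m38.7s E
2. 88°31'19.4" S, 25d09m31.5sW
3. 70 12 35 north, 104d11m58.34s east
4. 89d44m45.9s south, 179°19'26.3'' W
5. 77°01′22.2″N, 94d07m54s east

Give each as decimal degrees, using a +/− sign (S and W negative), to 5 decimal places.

1. 36.18603, 175.89408
2. -88.52206, -25.15875
3. 70.20972, 104.19954
4. -89.74608, -179.32397
5. 77.02283, 94.13167

Point 1:
  Lat: 11′ + 9.7″ = 11.16167′; 36 + 11.16167/60 = 36.186028
  N → positive
  Longitude: 53′ + 38.7″ = 53.64500′; 175 + 53.64500/60 = 175.894083
  E ⇒ keep positive
Point 2:
  Latitude: 88 + 31/60 + 19.4/3600 = 88.522056
  hemisphere S, so the sign is −
  λ: 25 + 9/60 + 31.5/3600 = 25.158750
  W ⇒ negate
Point 3:
  φ: 70 + 12/60 + 35/3600 = 70.209722
  N → positive
  Lon: 104° + 11/60 + 58.34/3600 = 104 + 0.183333 + 0.016206 = 104.199539
  E → positive
Point 4:
  φ: 89° + 44/60 + 45.9/3600 = 89 + 0.733333 + 0.012750 = 89.746083
  S → negative
  Longitude: 179 + 19/60 + 26.3/3600 = 179.323972
  W → negative
Point 5:
  Lat: 77 + 1/60 + 22.2/3600 = 77.022833
  N → positive
  λ: 7′ + 54″ = 7.90000′; 94 + 7.90000/60 = 94.131667
  E ⇒ keep positive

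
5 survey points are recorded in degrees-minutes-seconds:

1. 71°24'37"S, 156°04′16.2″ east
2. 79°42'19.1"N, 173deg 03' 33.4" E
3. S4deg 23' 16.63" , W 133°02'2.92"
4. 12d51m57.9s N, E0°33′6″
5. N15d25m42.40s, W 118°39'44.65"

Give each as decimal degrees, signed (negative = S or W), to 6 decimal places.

Point 1:
  φ: 24′ + 37″ = 24.61667′; 71 + 24.61667/60 = 71.4102778
  S ⇒ negate
  Longitude: 4′ + 16.2″ = 4.27000′; 156 + 4.27000/60 = 156.0711667
  E → positive
Point 2:
  φ: 79° + 42/60 + 19.1/3600 = 79 + 0.700000 + 0.005306 = 79.7053056
  N → positive
  Longitude: 173° + 3/60 + 33.4/3600 = 173 + 0.050000 + 0.009278 = 173.0592778
  E → positive
Point 3:
  φ: 4 + 23/60 + 16.63/3600 = 4.3879528
  S → negative
  Lon: 2′ + 2.92″ = 2.04867′; 133 + 2.04867/60 = 133.0341444
  W → negative
Point 4:
  Latitude: 12 + 51/60 + 57.9/3600 = 12.8660833
  N ⇒ keep positive
  Lon: 0° + 33/60 + 6/3600 = 0 + 0.550000 + 0.001667 = 0.5516667
  E ⇒ keep positive
Point 5:
  Lat: 25′ + 42.4″ = 25.70667′; 15 + 25.70667/60 = 15.4284444
  N ⇒ keep positive
  Longitude: 39′ + 44.65″ = 39.74417′; 118 + 39.74417/60 = 118.6624028
  hemisphere W, so the sign is −

1. -71.410278, 156.071167
2. 79.705306, 173.059278
3. -4.387953, -133.034144
4. 12.866083, 0.551667
5. 15.428444, -118.662403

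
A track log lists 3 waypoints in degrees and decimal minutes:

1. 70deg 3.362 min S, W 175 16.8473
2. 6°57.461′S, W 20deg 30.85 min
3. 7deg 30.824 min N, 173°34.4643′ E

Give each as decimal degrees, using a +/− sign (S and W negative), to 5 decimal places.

1. -70.05603, -175.28079
2. -6.95768, -20.51417
3. 7.51373, 173.57441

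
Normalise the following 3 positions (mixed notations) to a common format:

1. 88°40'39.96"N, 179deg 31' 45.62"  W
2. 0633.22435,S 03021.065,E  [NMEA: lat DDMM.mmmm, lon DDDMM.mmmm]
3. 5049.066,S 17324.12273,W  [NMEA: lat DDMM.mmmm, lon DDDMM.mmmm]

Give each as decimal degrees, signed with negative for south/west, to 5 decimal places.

1. 88.67777, -179.52934
2. -6.55374, 30.35108
3. -50.81777, -173.40205

Point 1:
  Latitude: 40′ + 39.96″ = 40.66600′; 88 + 40.66600/60 = 88.677767
  N → positive
  λ: 31′ + 45.62″ = 31.76033′; 179 + 31.76033/60 = 179.529339
  W ⇒ negate
Point 2:
  Lat: degrees = first 2 digits = 6, minutes = 33.22435; 6 + 33.22435/60 = 6.553739
  hemisphere S, so the sign is −
  Longitude: degrees = first 3 digits = 30, minutes = 21.065; 30 + 21.065/60 = 30.351083
  E ⇒ keep positive
Point 3:
  Latitude: split at 2 digits → 50° and 49.066′; 50 + 49.066/60 = 50.817767
  hemisphere S, so the sign is −
  Longitude: degrees = first 3 digits = 173, minutes = 24.12273; 173 + 24.12273/60 = 173.402046
  hemisphere W, so the sign is −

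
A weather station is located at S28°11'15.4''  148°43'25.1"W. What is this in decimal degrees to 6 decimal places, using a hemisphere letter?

Lat: 28° + 11/60 + 15.4/3600 = 28 + 0.183333 + 0.004278 = 28.1876111
Longitude: 148° + 43/60 + 25.1/3600 = 148 + 0.716667 + 0.006972 = 148.7236389

28.187611° S, 148.723639° W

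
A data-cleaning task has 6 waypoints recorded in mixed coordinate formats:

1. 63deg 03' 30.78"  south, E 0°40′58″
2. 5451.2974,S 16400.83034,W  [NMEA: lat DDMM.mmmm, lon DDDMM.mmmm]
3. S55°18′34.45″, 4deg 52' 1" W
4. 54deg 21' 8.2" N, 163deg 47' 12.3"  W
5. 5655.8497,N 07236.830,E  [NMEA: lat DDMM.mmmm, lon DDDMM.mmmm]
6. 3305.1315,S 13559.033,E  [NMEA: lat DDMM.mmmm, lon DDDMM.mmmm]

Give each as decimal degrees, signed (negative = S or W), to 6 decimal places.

1. -63.058550, 0.682778
2. -54.854957, -164.013839
3. -55.309569, -4.866944
4. 54.352278, -163.786750
5. 56.930828, 72.613833
6. -33.085525, 135.983883

Point 1:
  Latitude: 3′ + 30.78″ = 3.51300′; 63 + 3.51300/60 = 63.0585500
  S → negative
  Longitude: 40′ + 58″ = 40.96667′; 0 + 40.96667/60 = 0.6827778
  E → positive
Point 2:
  Lat: split at 2 digits → 54° and 51.2974′; 54 + 51.2974/60 = 54.8549567
  S ⇒ negate
  Longitude: split at 3 digits → 164° and 0.83034′; 164 + 0.83034/60 = 164.0138390
  hemisphere W, so the sign is −
Point 3:
  φ: 18′ + 34.45″ = 18.57417′; 55 + 18.57417/60 = 55.3095694
  S → negative
  λ: 4 + 52/60 + 1/3600 = 4.8669444
  W → negative
Point 4:
  φ: 21′ + 8.2″ = 21.13667′; 54 + 21.13667/60 = 54.3522778
  N ⇒ keep positive
  λ: 47′ + 12.3″ = 47.20500′; 163 + 47.20500/60 = 163.7867500
  W ⇒ negate
Point 5:
  Latitude: degrees = first 2 digits = 56, minutes = 55.8497; 56 + 55.8497/60 = 56.9308283
  N ⇒ keep positive
  λ: split at 3 digits → 072° and 36.83′; 72 + 36.83/60 = 72.6138333
  E ⇒ keep positive
Point 6:
  Latitude: degrees = first 2 digits = 33, minutes = 5.1315; 33 + 5.1315/60 = 33.0855250
  S ⇒ negate
  λ: degrees = first 3 digits = 135, minutes = 59.033; 135 + 59.033/60 = 135.9838833
  E → positive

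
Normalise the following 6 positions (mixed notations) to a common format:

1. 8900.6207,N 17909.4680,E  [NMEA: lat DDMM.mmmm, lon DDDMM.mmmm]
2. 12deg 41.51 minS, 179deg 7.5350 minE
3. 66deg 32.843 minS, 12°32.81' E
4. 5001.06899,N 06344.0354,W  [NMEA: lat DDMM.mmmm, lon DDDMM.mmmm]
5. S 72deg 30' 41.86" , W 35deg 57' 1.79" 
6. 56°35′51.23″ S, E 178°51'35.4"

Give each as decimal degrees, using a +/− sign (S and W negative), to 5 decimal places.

Point 1:
  Latitude: degrees = first 2 digits = 89, minutes = 0.6207; 89 + 0.6207/60 = 89.010345
  N ⇒ keep positive
  Lon: split at 3 digits → 179° and 9.468′; 179 + 9.468/60 = 179.157800
  E ⇒ keep positive
Point 2:
  φ: 41.51′ = 0.691833°; total 12.691833
  S → negative
  Longitude: 7.535′ = 0.125583°; total 179.125583
  E ⇒ keep positive
Point 3:
  Latitude: 32.843′ = 0.547383°; total 66.547383
  hemisphere S, so the sign is −
  λ: 12 + 32.81/60 = 12.546833
  E → positive
Point 4:
  Lat: degrees = first 2 digits = 50, minutes = 1.06899; 50 + 1.06899/60 = 50.017817
  N ⇒ keep positive
  Lon: degrees = first 3 digits = 63, minutes = 44.0354; 63 + 44.0354/60 = 63.733923
  W ⇒ negate
Point 5:
  φ: 72° + 30/60 + 41.86/3600 = 72 + 0.500000 + 0.011628 = 72.511628
  S → negative
  λ: 35° + 57/60 + 1.79/3600 = 35 + 0.950000 + 0.000497 = 35.950497
  hemisphere W, so the sign is −
Point 6:
  Lat: 56 + 35/60 + 51.23/3600 = 56.597564
  hemisphere S, so the sign is −
  Longitude: 178 + 51/60 + 35.4/3600 = 178.859833
  E → positive

1. 89.01035, 179.15780
2. -12.69183, 179.12558
3. -66.54738, 12.54683
4. 50.01782, -63.73392
5. -72.51163, -35.95050
6. -56.59756, 178.85983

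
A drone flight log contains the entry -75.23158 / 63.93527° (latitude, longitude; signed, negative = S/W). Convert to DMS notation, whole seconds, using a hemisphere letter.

75°13′54″ S, 63°56′7″ E

Latitude is negative → S; |value| = 75.231580
φ: 0.231580 × 60 = 13.89480′ → 13′, remainder × 60 = 53.69″
Lon: whole degrees 63; 56.11620′ → 56′ and 6.97″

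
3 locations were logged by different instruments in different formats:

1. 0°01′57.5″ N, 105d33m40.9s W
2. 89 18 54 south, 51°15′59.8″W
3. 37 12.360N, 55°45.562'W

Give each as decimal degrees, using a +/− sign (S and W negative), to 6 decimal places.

Point 1:
  Latitude: 0° + 1/60 + 57.5/3600 = 0 + 0.016667 + 0.015972 = 0.0326389
  N → positive
  Lon: 33′ + 40.9″ = 33.68167′; 105 + 33.68167/60 = 105.5613611
  W ⇒ negate
Point 2:
  φ: 18′ + 54″ = 18.90000′; 89 + 18.90000/60 = 89.3150000
  S → negative
  Lon: 51 + 15/60 + 59.8/3600 = 51.2666111
  hemisphere W, so the sign is −
Point 3:
  φ: 12.36′ = 0.206000°; total 37.2060000
  N → positive
  λ: 45.562′ = 0.759367°; total 55.7593667
  hemisphere W, so the sign is −

1. 0.032639, -105.561361
2. -89.315000, -51.266611
3. 37.206000, -55.759367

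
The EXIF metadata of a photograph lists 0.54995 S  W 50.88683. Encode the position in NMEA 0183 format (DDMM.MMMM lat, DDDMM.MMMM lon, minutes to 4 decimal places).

φ: fractional part 0.549950 → 32.997000 minutes
Longitude: 50° + 0.886830 × 60 = 50° 53.209800′

0032.9970,S / 05053.2098,W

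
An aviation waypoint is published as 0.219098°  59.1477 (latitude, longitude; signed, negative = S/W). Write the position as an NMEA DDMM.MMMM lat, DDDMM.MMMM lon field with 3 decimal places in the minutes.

Lat: minutes = (0.219098 − 0) × 60 = 13.14588
Lon: fractional part 0.147700 → 8.86200 minutes

0013.146,N / 05908.862,E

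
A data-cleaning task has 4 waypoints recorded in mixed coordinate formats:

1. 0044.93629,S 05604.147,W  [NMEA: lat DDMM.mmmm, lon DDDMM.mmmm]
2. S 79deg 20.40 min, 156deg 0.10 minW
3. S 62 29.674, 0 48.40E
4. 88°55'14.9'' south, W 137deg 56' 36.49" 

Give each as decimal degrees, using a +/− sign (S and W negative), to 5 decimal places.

Point 1:
  Latitude: split at 2 digits → 00° and 44.93629′; 0 + 44.93629/60 = 0.748938
  hemisphere S, so the sign is −
  Longitude: degrees = first 3 digits = 56, minutes = 4.147; 56 + 4.147/60 = 56.069117
  hemisphere W, so the sign is −
Point 2:
  Latitude: 79 + 20.4/60 = 79.340000
  hemisphere S, so the sign is −
  Lon: 0.1′ = 0.001667°; total 156.001667
  W ⇒ negate
Point 3:
  Lat: 29.674′ = 0.494567°; total 62.494567
  hemisphere S, so the sign is −
  Longitude: 0 + 48.4/60 = 0.806667
  E → positive
Point 4:
  Latitude: 55′ + 14.9″ = 55.24833′; 88 + 55.24833/60 = 88.920806
  S ⇒ negate
  Lon: 137 + 56/60 + 36.49/3600 = 137.943469
  hemisphere W, so the sign is −

1. -0.74894, -56.06912
2. -79.34000, -156.00167
3. -62.49457, 0.80667
4. -88.92081, -137.94347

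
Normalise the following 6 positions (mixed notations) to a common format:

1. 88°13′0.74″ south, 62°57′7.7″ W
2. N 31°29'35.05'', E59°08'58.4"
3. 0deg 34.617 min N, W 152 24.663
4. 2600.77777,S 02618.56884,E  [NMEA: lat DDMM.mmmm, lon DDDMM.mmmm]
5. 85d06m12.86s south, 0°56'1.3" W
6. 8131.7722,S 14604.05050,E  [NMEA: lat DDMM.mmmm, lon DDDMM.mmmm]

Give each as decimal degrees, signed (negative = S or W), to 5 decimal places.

1. -88.21687, -62.95214
2. 31.49307, 59.14956
3. 0.57695, -152.41105
4. -26.01296, 26.30948
5. -85.10357, -0.93369
6. -81.52954, 146.06751

Point 1:
  Latitude: 88 + 13/60 + 0.74/3600 = 88.216872
  S ⇒ negate
  λ: 62 + 57/60 + 7.7/3600 = 62.952139
  hemisphere W, so the sign is −
Point 2:
  Latitude: 31° + 29/60 + 35.05/3600 = 31 + 0.483333 + 0.009736 = 31.493069
  N → positive
  Lon: 59° + 8/60 + 58.4/3600 = 59 + 0.133333 + 0.016222 = 59.149556
  E ⇒ keep positive
Point 3:
  Lat: 34.617′ = 0.576950°; total 0.576950
  N → positive
  Longitude: 24.663′ = 0.411050°; total 152.411050
  W ⇒ negate
Point 4:
  φ: degrees = first 2 digits = 26, minutes = 0.77777; 26 + 0.77777/60 = 26.012963
  S ⇒ negate
  Lon: split at 3 digits → 026° and 18.56884′; 26 + 18.56884/60 = 26.309481
  E ⇒ keep positive
Point 5:
  Latitude: 85 + 6/60 + 12.86/3600 = 85.103572
  hemisphere S, so the sign is −
  Longitude: 56′ + 1.3″ = 56.02167′; 0 + 56.02167/60 = 0.933694
  hemisphere W, so the sign is −
Point 6:
  Lat: degrees = first 2 digits = 81, minutes = 31.7722; 81 + 31.7722/60 = 81.529537
  S ⇒ negate
  λ: degrees = first 3 digits = 146, minutes = 4.0505; 146 + 4.0505/60 = 146.067508
  E ⇒ keep positive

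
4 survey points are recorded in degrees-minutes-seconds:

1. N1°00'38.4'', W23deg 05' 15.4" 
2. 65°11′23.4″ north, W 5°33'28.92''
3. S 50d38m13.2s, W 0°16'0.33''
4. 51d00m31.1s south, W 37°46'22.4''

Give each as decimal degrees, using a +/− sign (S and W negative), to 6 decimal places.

1. 1.010667, -23.087611
2. 65.189833, -5.558033
3. -50.637000, -0.266758
4. -51.008639, -37.772889

Point 1:
  Lat: 0′ + 38.4″ = 0.64000′; 1 + 0.64000/60 = 1.0106667
  N → positive
  λ: 5′ + 15.4″ = 5.25667′; 23 + 5.25667/60 = 23.0876111
  hemisphere W, so the sign is −
Point 2:
  Lat: 11′ + 23.4″ = 11.39000′; 65 + 11.39000/60 = 65.1898333
  N → positive
  Lon: 5 + 33/60 + 28.92/3600 = 5.5580333
  hemisphere W, so the sign is −
Point 3:
  Lat: 38′ + 13.2″ = 38.22000′; 50 + 38.22000/60 = 50.6370000
  S → negative
  Longitude: 16′ + 0.33″ = 16.00550′; 0 + 16.00550/60 = 0.2667583
  hemisphere W, so the sign is −
Point 4:
  Latitude: 51 + 0/60 + 31.1/3600 = 51.0086389
  hemisphere S, so the sign is −
  Lon: 46′ + 22.4″ = 46.37333′; 37 + 46.37333/60 = 37.7728889
  W ⇒ negate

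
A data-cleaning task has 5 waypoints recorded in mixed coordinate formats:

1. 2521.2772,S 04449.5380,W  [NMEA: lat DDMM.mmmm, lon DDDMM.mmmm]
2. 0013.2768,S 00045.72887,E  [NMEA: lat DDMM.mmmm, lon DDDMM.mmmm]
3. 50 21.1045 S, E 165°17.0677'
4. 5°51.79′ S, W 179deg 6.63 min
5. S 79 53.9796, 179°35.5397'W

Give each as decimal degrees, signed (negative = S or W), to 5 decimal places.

Point 1:
  Latitude: split at 2 digits → 25° and 21.2772′; 25 + 21.2772/60 = 25.354620
  S ⇒ negate
  Longitude: degrees = first 3 digits = 44, minutes = 49.538; 44 + 49.538/60 = 44.825633
  W ⇒ negate
Point 2:
  φ: degrees = first 2 digits = 0, minutes = 13.2768; 0 + 13.2768/60 = 0.221280
  hemisphere S, so the sign is −
  λ: split at 3 digits → 000° and 45.72887′; 0 + 45.72887/60 = 0.762148
  E → positive
Point 3:
  Lat: 50 + 21.1045/60 = 50.351742
  S ⇒ negate
  λ: 17.0677′ = 0.284462°; total 165.284462
  E ⇒ keep positive
Point 4:
  φ: 51.79′ = 0.863167°; total 5.863167
  S ⇒ negate
  Longitude: 179 + 6.63/60 = 179.110500
  W ⇒ negate
Point 5:
  Latitude: 53.9796′ = 0.899660°; total 79.899660
  S → negative
  Lon: 179 + 35.5397/60 = 179.592328
  W ⇒ negate

1. -25.35462, -44.82563
2. -0.22128, 0.76215
3. -50.35174, 165.28446
4. -5.86317, -179.11050
5. -79.89966, -179.59233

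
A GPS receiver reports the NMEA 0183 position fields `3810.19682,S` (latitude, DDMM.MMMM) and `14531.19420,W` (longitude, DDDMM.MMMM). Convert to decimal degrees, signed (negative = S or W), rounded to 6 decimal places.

-38.169947, -145.519903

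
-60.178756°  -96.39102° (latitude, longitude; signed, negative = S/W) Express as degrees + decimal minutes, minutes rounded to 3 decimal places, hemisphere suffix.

Latitude is negative → S; |value| = 60.178756
φ: 60° + 0.178756 × 60 = 60° 10.72536′
Longitude is negative → W; |value| = 96.391020
Lon: minutes = (96.391020 − 96) × 60 = 23.46120

60° 10.725′ S, 96° 23.461′ W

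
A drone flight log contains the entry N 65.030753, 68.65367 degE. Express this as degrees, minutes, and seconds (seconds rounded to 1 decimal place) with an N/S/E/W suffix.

65°01′50.7″ N, 68°39′13.2″ E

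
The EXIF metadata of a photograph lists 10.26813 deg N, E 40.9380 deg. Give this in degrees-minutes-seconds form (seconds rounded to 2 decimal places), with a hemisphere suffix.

10°16′5.27″ N, 40°56′16.80″ E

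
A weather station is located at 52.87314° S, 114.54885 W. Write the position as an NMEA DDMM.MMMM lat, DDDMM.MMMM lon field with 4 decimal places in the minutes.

5252.3884,S / 11432.9310,W

Lat: fractional part 0.873140 → 52.388400 minutes
λ: minutes = (114.548850 − 114) × 60 = 32.931000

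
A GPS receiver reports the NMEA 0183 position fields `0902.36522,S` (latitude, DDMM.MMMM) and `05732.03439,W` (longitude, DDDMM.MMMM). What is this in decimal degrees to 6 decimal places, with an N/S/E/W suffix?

9.039420° S, 57.533907° W

Lat: split at 2 digits → 09° and 2.36522′; 9 + 2.36522/60 = 9.0394203
Lon: split at 3 digits → 057° and 32.03439′; 57 + 32.03439/60 = 57.5339065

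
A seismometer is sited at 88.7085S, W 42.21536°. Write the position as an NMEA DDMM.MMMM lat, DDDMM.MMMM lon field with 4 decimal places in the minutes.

φ: 88° + 0.708500 × 60 = 88° 42.510000′
Lon: minutes = (42.215360 − 42) × 60 = 12.921600

8842.5100,S / 04212.9216,W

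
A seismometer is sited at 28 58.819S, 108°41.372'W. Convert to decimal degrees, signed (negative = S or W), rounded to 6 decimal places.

-28.980317, -108.689533

φ: 28 + 58.819/60 = 28.9803167
hemisphere S, so the sign is −
Lon: 41.372′ = 0.689533°; total 108.6895333
W ⇒ negate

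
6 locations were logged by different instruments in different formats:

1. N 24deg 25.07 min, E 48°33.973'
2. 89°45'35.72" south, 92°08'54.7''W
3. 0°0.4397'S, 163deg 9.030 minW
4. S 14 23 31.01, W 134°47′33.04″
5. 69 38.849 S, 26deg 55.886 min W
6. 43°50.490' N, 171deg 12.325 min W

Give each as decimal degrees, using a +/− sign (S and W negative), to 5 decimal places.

Point 1:
  Latitude: 24 + 25.07/60 = 24.417833
  N → positive
  λ: 33.973′ = 0.566217°; total 48.566217
  E → positive
Point 2:
  Lat: 45′ + 35.72″ = 45.59533′; 89 + 45.59533/60 = 89.759922
  hemisphere S, so the sign is −
  Lon: 92° + 8/60 + 54.7/3600 = 92 + 0.133333 + 0.015194 = 92.148528
  W ⇒ negate
Point 3:
  φ: 0.4397′ = 0.007328°; total 0.007328
  S → negative
  λ: 9.03′ = 0.150500°; total 163.150500
  W ⇒ negate
Point 4:
  φ: 23′ + 31.01″ = 23.51683′; 14 + 23.51683/60 = 14.391947
  S ⇒ negate
  λ: 134° + 47/60 + 33.04/3600 = 134 + 0.783333 + 0.009178 = 134.792511
  hemisphere W, so the sign is −
Point 5:
  Lat: 38.849′ = 0.647483°; total 69.647483
  S ⇒ negate
  λ: 55.886′ = 0.931433°; total 26.931433
  hemisphere W, so the sign is −
Point 6:
  φ: 43 + 50.49/60 = 43.841500
  N → positive
  λ: 171 + 12.325/60 = 171.205417
  hemisphere W, so the sign is −

1. 24.41783, 48.56622
2. -89.75992, -92.14853
3. -0.00733, -163.15050
4. -14.39195, -134.79251
5. -69.64748, -26.93143
6. 43.84150, -171.20542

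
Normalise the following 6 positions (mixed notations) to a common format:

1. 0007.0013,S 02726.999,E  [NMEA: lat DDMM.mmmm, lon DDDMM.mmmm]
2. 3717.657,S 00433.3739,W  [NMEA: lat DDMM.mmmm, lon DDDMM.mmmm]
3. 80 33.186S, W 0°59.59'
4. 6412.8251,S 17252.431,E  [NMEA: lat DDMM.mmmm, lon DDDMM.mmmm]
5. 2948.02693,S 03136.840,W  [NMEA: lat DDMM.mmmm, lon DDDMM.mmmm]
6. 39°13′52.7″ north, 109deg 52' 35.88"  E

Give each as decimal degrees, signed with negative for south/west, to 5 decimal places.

1. -0.11669, 27.44998
2. -37.29428, -4.55623
3. -80.55310, -0.99317
4. -64.21375, 172.87385
5. -29.80045, -31.61400
6. 39.23131, 109.87663

Point 1:
  Latitude: split at 2 digits → 00° and 7.0013′; 0 + 7.0013/60 = 0.116688
  S ⇒ negate
  λ: split at 3 digits → 027° and 26.999′; 27 + 26.999/60 = 27.449983
  E → positive
Point 2:
  Latitude: split at 2 digits → 37° and 17.657′; 37 + 17.657/60 = 37.294283
  S → negative
  Lon: split at 3 digits → 004° and 33.3739′; 4 + 33.3739/60 = 4.556232
  W ⇒ negate
Point 3:
  Lat: 33.186′ = 0.553100°; total 80.553100
  S ⇒ negate
  λ: 0 + 59.59/60 = 0.993167
  W → negative
Point 4:
  Latitude: split at 2 digits → 64° and 12.8251′; 64 + 12.8251/60 = 64.213752
  S ⇒ negate
  Longitude: split at 3 digits → 172° and 52.431′; 172 + 52.431/60 = 172.873850
  E → positive
Point 5:
  Lat: split at 2 digits → 29° and 48.02693′; 29 + 48.02693/60 = 29.800449
  S → negative
  Lon: degrees = first 3 digits = 31, minutes = 36.84; 31 + 36.84/60 = 31.614000
  W → negative
Point 6:
  φ: 13′ + 52.7″ = 13.87833′; 39 + 13.87833/60 = 39.231306
  N → positive
  Lon: 109 + 52/60 + 35.88/3600 = 109.876633
  E ⇒ keep positive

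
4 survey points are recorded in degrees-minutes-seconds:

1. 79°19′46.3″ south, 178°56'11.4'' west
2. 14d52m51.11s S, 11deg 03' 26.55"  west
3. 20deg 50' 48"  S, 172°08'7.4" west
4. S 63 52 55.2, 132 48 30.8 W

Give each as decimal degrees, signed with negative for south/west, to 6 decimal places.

1. -79.329528, -178.936500
2. -14.880864, -11.057375
3. -20.846667, -172.135389
4. -63.882000, -132.808556

Point 1:
  Lat: 19′ + 46.3″ = 19.77167′; 79 + 19.77167/60 = 79.3295278
  hemisphere S, so the sign is −
  λ: 178 + 56/60 + 11.4/3600 = 178.9365000
  W → negative
Point 2:
  φ: 52′ + 51.11″ = 52.85183′; 14 + 52.85183/60 = 14.8808639
  hemisphere S, so the sign is −
  Longitude: 11 + 3/60 + 26.55/3600 = 11.0573750
  hemisphere W, so the sign is −
Point 3:
  φ: 20 + 50/60 + 48/3600 = 20.8466667
  S ⇒ negate
  Longitude: 172° + 8/60 + 7.4/3600 = 172 + 0.133333 + 0.002056 = 172.1353889
  W ⇒ negate
Point 4:
  φ: 63° + 52/60 + 55.2/3600 = 63 + 0.866667 + 0.015333 = 63.8820000
  S → negative
  Lon: 132° + 48/60 + 30.8/3600 = 132 + 0.800000 + 0.008556 = 132.8085556
  W ⇒ negate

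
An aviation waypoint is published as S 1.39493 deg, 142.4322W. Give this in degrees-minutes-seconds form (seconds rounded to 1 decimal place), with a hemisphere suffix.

Lat: 0.394930 × 60 = 23.69580′ → 23′, remainder × 60 = 41.748″
Longitude: 0.432200° → 25.93200′; 0.93200 × 60 = 55.920″

1°23′41.7″ S, 142°25′55.9″ W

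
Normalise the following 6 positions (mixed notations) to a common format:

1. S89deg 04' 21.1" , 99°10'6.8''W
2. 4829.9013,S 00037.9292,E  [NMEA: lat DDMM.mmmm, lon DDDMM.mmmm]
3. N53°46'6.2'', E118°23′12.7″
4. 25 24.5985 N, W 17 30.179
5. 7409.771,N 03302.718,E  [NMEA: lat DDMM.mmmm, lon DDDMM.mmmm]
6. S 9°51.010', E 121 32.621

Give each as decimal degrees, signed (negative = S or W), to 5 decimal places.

1. -89.07253, -99.16856
2. -48.49836, 0.63215
3. 53.76839, 118.38686
4. 25.40998, -17.50298
5. 74.16285, 33.04530
6. -9.85017, 121.54368

Point 1:
  Lat: 89° + 4/60 + 21.1/3600 = 89 + 0.066667 + 0.005861 = 89.072528
  hemisphere S, so the sign is −
  Longitude: 99 + 10/60 + 6.8/3600 = 99.168556
  hemisphere W, so the sign is −
Point 2:
  φ: split at 2 digits → 48° and 29.9013′; 48 + 29.9013/60 = 48.498355
  S → negative
  Longitude: split at 3 digits → 000° and 37.9292′; 0 + 37.9292/60 = 0.632153
  E → positive
Point 3:
  φ: 53° + 46/60 + 6.2/3600 = 53 + 0.766667 + 0.001722 = 53.768389
  N ⇒ keep positive
  λ: 118 + 23/60 + 12.7/3600 = 118.386861
  E → positive
Point 4:
  φ: 24.5985′ = 0.409975°; total 25.409975
  N ⇒ keep positive
  Lon: 17 + 30.179/60 = 17.502983
  W → negative
Point 5:
  Lat: split at 2 digits → 74° and 9.771′; 74 + 9.771/60 = 74.162850
  N ⇒ keep positive
  Longitude: degrees = first 3 digits = 33, minutes = 2.718; 33 + 2.718/60 = 33.045300
  E → positive
Point 6:
  Lat: 9 + 51.01/60 = 9.850167
  S → negative
  Lon: 121 + 32.621/60 = 121.543683
  E → positive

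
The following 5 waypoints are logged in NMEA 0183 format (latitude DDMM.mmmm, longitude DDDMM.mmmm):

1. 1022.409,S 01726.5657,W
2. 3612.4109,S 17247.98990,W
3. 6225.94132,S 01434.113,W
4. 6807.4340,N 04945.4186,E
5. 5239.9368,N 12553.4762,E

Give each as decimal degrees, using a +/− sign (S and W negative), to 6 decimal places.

Point 1:
  Latitude: degrees = first 2 digits = 10, minutes = 22.409; 10 + 22.409/60 = 10.3734833
  hemisphere S, so the sign is −
  λ: split at 3 digits → 017° and 26.5657′; 17 + 26.5657/60 = 17.4427617
  hemisphere W, so the sign is −
Point 2:
  φ: split at 2 digits → 36° and 12.4109′; 36 + 12.4109/60 = 36.2068483
  hemisphere S, so the sign is −
  λ: degrees = first 3 digits = 172, minutes = 47.9899; 172 + 47.9899/60 = 172.7998317
  hemisphere W, so the sign is −
Point 3:
  Latitude: degrees = first 2 digits = 62, minutes = 25.94132; 62 + 25.94132/60 = 62.4323553
  S → negative
  Lon: split at 3 digits → 014° and 34.113′; 14 + 34.113/60 = 14.5685500
  W ⇒ negate
Point 4:
  φ: split at 2 digits → 68° and 7.434′; 68 + 7.434/60 = 68.1239000
  N ⇒ keep positive
  λ: split at 3 digits → 049° and 45.4186′; 49 + 45.4186/60 = 49.7569767
  E → positive
Point 5:
  Lat: split at 2 digits → 52° and 39.9368′; 52 + 39.9368/60 = 52.6656133
  N → positive
  Lon: split at 3 digits → 125° and 53.4762′; 125 + 53.4762/60 = 125.8912700
  E ⇒ keep positive

1. -10.373483, -17.442762
2. -36.206848, -172.799832
3. -62.432355, -14.568550
4. 68.123900, 49.756977
5. 52.665613, 125.891270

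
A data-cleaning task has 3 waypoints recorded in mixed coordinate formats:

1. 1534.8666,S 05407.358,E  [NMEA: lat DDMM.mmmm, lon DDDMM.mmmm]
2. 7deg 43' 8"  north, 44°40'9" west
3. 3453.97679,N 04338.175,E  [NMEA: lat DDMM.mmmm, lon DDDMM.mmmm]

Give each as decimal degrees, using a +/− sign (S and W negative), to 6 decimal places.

1. -15.581110, 54.122633
2. 7.718889, -44.669167
3. 34.899613, 43.636250

Point 1:
  Latitude: degrees = first 2 digits = 15, minutes = 34.8666; 15 + 34.8666/60 = 15.5811100
  S → negative
  λ: split at 3 digits → 054° and 7.358′; 54 + 7.358/60 = 54.1226333
  E ⇒ keep positive
Point 2:
  φ: 7 + 43/60 + 8/3600 = 7.7188889
  N ⇒ keep positive
  Lon: 44° + 40/60 + 9/3600 = 44 + 0.666667 + 0.002500 = 44.6691667
  W ⇒ negate
Point 3:
  Latitude: degrees = first 2 digits = 34, minutes = 53.97679; 34 + 53.97679/60 = 34.8996132
  N → positive
  λ: split at 3 digits → 043° and 38.175′; 43 + 38.175/60 = 43.6362500
  E → positive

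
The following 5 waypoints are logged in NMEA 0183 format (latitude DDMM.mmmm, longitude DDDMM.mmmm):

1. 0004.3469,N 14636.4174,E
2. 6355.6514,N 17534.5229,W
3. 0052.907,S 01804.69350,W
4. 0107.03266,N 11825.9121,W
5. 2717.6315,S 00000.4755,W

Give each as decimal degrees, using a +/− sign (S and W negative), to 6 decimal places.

1. 0.072448, 146.606957
2. 63.927523, -175.575382
3. -0.881783, -18.078225
4. 1.117211, -118.431868
5. -27.293858, -0.007925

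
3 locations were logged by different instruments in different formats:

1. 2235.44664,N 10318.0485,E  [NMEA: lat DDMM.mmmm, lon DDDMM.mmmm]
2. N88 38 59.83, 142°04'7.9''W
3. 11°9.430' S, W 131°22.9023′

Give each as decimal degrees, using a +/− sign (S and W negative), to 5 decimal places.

1. 22.59078, 103.30081
2. 88.64995, -142.06886
3. -11.15717, -131.38171

Point 1:
  Lat: degrees = first 2 digits = 22, minutes = 35.44664; 22 + 35.44664/60 = 22.590777
  N → positive
  λ: split at 3 digits → 103° and 18.0485′; 103 + 18.0485/60 = 103.300808
  E → positive
Point 2:
  Lat: 88° + 38/60 + 59.83/3600 = 88 + 0.633333 + 0.016619 = 88.649953
  N ⇒ keep positive
  Longitude: 142° + 4/60 + 7.9/3600 = 142 + 0.066667 + 0.002194 = 142.068861
  W → negative
Point 3:
  φ: 9.43′ = 0.157167°; total 11.157167
  hemisphere S, so the sign is −
  Lon: 131 + 22.9023/60 = 131.381705
  W ⇒ negate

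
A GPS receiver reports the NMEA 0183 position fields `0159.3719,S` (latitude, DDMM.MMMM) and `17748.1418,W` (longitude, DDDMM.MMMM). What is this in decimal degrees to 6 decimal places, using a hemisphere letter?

φ: split at 2 digits → 01° and 59.3719′; 1 + 59.3719/60 = 1.9895317
Lon: degrees = first 3 digits = 177, minutes = 48.1418; 177 + 48.1418/60 = 177.8023633

1.989532° S, 177.802363° W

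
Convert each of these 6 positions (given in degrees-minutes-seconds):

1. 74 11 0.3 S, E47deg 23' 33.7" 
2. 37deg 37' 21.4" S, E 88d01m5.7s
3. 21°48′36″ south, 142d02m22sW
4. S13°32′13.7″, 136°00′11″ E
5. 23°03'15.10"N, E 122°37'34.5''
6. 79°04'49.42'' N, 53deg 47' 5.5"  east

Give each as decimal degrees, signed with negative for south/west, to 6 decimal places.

1. -74.183417, 47.392694
2. -37.622611, 88.018250
3. -21.810000, -142.039444
4. -13.537139, 136.003056
5. 23.054194, 122.626250
6. 79.080394, 53.784861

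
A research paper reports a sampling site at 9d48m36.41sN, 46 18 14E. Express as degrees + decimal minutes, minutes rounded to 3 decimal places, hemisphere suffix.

9° 48.607′ N, 46° 18.233′ E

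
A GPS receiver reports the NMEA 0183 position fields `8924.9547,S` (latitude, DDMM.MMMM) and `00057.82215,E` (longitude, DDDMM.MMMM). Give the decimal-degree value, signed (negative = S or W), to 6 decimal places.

Lat: split at 2 digits → 89° and 24.9547′; 89 + 24.9547/60 = 89.4159117
S → negative
Lon: degrees = first 3 digits = 0, minutes = 57.82215; 0 + 57.82215/60 = 0.9637025
E → positive

-89.415912, 0.963703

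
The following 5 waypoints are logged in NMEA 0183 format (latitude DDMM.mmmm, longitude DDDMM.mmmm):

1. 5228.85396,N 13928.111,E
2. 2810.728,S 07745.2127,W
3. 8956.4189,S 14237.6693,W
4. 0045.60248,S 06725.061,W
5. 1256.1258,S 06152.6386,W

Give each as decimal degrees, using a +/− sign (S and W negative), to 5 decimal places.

1. 52.48090, 139.46852
2. -28.17880, -77.75355
3. -89.94032, -142.62782
4. -0.76004, -67.41768
5. -12.93543, -61.87731

Point 1:
  Latitude: degrees = first 2 digits = 52, minutes = 28.85396; 52 + 28.85396/60 = 52.480899
  N → positive
  Lon: split at 3 digits → 139° and 28.111′; 139 + 28.111/60 = 139.468517
  E ⇒ keep positive
Point 2:
  φ: split at 2 digits → 28° and 10.728′; 28 + 10.728/60 = 28.178800
  hemisphere S, so the sign is −
  Lon: split at 3 digits → 077° and 45.2127′; 77 + 45.2127/60 = 77.753545
  W ⇒ negate
Point 3:
  Lat: degrees = first 2 digits = 89, minutes = 56.4189; 89 + 56.4189/60 = 89.940315
  S → negative
  Lon: split at 3 digits → 142° and 37.6693′; 142 + 37.6693/60 = 142.627822
  hemisphere W, so the sign is −
Point 4:
  φ: split at 2 digits → 00° and 45.60248′; 0 + 45.60248/60 = 0.760041
  S ⇒ negate
  Longitude: split at 3 digits → 067° and 25.061′; 67 + 25.061/60 = 67.417683
  hemisphere W, so the sign is −
Point 5:
  Latitude: split at 2 digits → 12° and 56.1258′; 12 + 56.1258/60 = 12.935430
  hemisphere S, so the sign is −
  Lon: split at 3 digits → 061° and 52.6386′; 61 + 52.6386/60 = 61.877310
  hemisphere W, so the sign is −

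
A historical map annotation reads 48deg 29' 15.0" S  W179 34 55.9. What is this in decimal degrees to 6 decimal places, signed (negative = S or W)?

Latitude: 48° + 29/60 + 15/3600 = 48 + 0.483333 + 0.004167 = 48.4875000
S ⇒ negate
Longitude: 179 + 34/60 + 55.9/3600 = 179.5821944
hemisphere W, so the sign is −

-48.487500, -179.582194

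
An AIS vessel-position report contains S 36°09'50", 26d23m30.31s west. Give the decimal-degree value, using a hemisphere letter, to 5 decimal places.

36.16389° S, 26.39175° W

φ: 36° + 9/60 + 50/3600 = 36 + 0.150000 + 0.013889 = 36.163889
λ: 26 + 23/60 + 30.31/3600 = 26.391753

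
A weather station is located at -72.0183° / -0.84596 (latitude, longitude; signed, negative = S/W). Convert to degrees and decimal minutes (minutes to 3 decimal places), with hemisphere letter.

Latitude is negative → S; |value| = 72.018300
Lat: fractional part 0.018300 → 1.09800 minutes
Longitude is negative → W; |value| = 0.845960
Lon: minutes = (0.845960 − 0) × 60 = 50.75760

72° 1.098′ S, 0° 50.758′ W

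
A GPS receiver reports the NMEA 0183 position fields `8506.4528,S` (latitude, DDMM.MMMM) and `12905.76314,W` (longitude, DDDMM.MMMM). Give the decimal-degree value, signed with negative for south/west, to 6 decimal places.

Latitude: split at 2 digits → 85° and 6.4528′; 85 + 6.4528/60 = 85.1075467
hemisphere S, so the sign is −
λ: degrees = first 3 digits = 129, minutes = 5.76314; 129 + 5.76314/60 = 129.0960523
hemisphere W, so the sign is −

-85.107547, -129.096052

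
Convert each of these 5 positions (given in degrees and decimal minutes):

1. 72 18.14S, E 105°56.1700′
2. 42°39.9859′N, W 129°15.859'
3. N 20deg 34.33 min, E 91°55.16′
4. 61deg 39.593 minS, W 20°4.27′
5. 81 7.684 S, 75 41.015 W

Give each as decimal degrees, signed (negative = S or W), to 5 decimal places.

Point 1:
  Lat: 18.14′ = 0.302333°; total 72.302333
  hemisphere S, so the sign is −
  Lon: 105 + 56.17/60 = 105.936167
  E → positive
Point 2:
  φ: 39.9859′ = 0.666432°; total 42.666432
  N → positive
  Longitude: 15.859′ = 0.264317°; total 129.264317
  hemisphere W, so the sign is −
Point 3:
  φ: 34.33′ = 0.572167°; total 20.572167
  N ⇒ keep positive
  Lon: 91 + 55.16/60 = 91.919333
  E ⇒ keep positive
Point 4:
  φ: 61 + 39.593/60 = 61.659883
  hemisphere S, so the sign is −
  λ: 20 + 4.27/60 = 20.071167
  W ⇒ negate
Point 5:
  Latitude: 81 + 7.684/60 = 81.128067
  S → negative
  Longitude: 41.015′ = 0.683583°; total 75.683583
  W ⇒ negate

1. -72.30233, 105.93617
2. 42.66643, -129.26432
3. 20.57217, 91.91933
4. -61.65988, -20.07117
5. -81.12807, -75.68358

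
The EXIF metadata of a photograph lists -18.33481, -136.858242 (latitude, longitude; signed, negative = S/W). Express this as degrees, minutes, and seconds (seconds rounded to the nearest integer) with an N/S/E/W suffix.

18°20′5″ S, 136°51′30″ W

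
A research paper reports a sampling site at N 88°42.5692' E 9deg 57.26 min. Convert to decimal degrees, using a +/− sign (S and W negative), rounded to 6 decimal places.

Latitude: 88 + 42.5692/60 = 88.7094867
N → positive
λ: 9 + 57.26/60 = 9.9543333
E ⇒ keep positive

88.709487, 9.954333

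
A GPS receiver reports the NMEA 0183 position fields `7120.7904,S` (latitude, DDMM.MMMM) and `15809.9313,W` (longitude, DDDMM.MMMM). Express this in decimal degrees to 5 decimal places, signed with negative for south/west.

-71.34651, -158.16552

Latitude: degrees = first 2 digits = 71, minutes = 20.7904; 71 + 20.7904/60 = 71.346507
hemisphere S, so the sign is −
Lon: split at 3 digits → 158° and 9.9313′; 158 + 9.9313/60 = 158.165522
W ⇒ negate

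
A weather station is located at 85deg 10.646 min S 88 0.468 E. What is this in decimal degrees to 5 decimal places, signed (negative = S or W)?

Lat: 85 + 10.646/60 = 85.177433
S → negative
λ: 88 + 0.468/60 = 88.007800
E → positive

-85.17743, 88.00780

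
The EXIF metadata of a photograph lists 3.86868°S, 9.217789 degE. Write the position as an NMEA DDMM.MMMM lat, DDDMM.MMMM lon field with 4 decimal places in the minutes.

0352.1208,S / 00913.0673,E

Lat: 3° + 0.868680 × 60 = 3° 52.120800′
Longitude: minutes = (9.217789 − 9) × 60 = 13.067340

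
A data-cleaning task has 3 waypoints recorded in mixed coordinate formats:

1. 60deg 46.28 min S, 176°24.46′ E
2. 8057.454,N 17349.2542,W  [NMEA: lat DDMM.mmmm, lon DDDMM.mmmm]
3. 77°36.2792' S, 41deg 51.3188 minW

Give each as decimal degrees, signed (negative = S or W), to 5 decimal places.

Point 1:
  φ: 46.28′ = 0.771333°; total 60.771333
  S ⇒ negate
  λ: 176 + 24.46/60 = 176.407667
  E ⇒ keep positive
Point 2:
  Latitude: degrees = first 2 digits = 80, minutes = 57.454; 80 + 57.454/60 = 80.957567
  N ⇒ keep positive
  Lon: split at 3 digits → 173° and 49.2542′; 173 + 49.2542/60 = 173.820903
  W → negative
Point 3:
  φ: 36.2792′ = 0.604653°; total 77.604653
  S ⇒ negate
  λ: 41 + 51.3188/60 = 41.855313
  W → negative

1. -60.77133, 176.40767
2. 80.95757, -173.82090
3. -77.60465, -41.85531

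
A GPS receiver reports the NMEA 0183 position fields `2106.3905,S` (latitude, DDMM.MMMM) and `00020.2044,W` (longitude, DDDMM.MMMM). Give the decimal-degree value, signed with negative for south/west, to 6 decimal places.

Lat: degrees = first 2 digits = 21, minutes = 6.3905; 21 + 6.3905/60 = 21.1065083
S → negative
Lon: degrees = first 3 digits = 0, minutes = 20.2044; 0 + 20.2044/60 = 0.3367400
W ⇒ negate

-21.106508, -0.336740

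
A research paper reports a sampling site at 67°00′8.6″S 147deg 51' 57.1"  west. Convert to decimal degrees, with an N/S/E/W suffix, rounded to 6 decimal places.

67.002389° S, 147.865861° W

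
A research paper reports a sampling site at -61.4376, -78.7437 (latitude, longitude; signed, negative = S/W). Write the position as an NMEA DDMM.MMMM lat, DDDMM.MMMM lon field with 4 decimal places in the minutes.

Latitude is negative → S; |value| = 61.437600
φ: fractional part 0.437600 → 26.256000 minutes
Longitude is negative → W; |value| = 78.743700
λ: fractional part 0.743700 → 44.622000 minutes

6126.2560,S / 07844.6220,W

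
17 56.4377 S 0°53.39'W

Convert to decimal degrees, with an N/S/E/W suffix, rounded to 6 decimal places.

Latitude: 56.4377′ = 0.940628°; total 17.9406283
Longitude: 0 + 53.39/60 = 0.8898333

17.940628° S, 0.889833° W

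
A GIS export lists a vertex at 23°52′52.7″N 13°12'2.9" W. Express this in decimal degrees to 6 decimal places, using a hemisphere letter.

23.881306° N, 13.200806° W

Latitude: 23 + 52/60 + 52.7/3600 = 23.8813056
Lon: 13 + 12/60 + 2.9/3600 = 13.2008056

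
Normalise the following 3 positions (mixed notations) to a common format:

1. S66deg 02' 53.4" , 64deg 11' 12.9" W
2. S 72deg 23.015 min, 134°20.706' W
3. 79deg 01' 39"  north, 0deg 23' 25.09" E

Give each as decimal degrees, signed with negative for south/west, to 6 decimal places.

1. -66.048167, -64.186917
2. -72.383583, -134.345100
3. 79.027500, 0.390303

Point 1:
  φ: 2′ + 53.4″ = 2.89000′; 66 + 2.89000/60 = 66.0481667
  S ⇒ negate
  λ: 11′ + 12.9″ = 11.21500′; 64 + 11.21500/60 = 64.1869167
  W → negative
Point 2:
  φ: 23.015′ = 0.383583°; total 72.3835833
  hemisphere S, so the sign is −
  Longitude: 134 + 20.706/60 = 134.3451000
  hemisphere W, so the sign is −
Point 3:
  Lat: 79 + 1/60 + 39/3600 = 79.0275000
  N → positive
  λ: 0 + 23/60 + 25.09/3600 = 0.3903028
  E → positive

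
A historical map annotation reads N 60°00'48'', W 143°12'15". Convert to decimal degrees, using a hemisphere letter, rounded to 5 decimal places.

60.01333° N, 143.20417° W

Latitude: 60° + 0/60 + 48/3600 = 60 + 0.000000 + 0.013333 = 60.013333
Lon: 143° + 12/60 + 15/3600 = 143 + 0.200000 + 0.004167 = 143.204167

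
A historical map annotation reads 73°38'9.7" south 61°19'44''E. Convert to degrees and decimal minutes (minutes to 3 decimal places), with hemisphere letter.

φ: seconds/60 = 0.16167; minutes = 38 + 0.16167 = 38.16167
Lon: 19 + 44/60 = 19.73333′

73° 38.162′ S, 61° 19.733′ E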